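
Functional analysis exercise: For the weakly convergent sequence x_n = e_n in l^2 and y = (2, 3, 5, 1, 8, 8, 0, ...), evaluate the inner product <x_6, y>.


x_6 = e_6 is the standard basis vector with 1 in position 6.
<x_6, y> = y_6 = 8
As n -> infinity, <x_n, y> -> 0, confirming weak convergence of (x_n) to 0.

8


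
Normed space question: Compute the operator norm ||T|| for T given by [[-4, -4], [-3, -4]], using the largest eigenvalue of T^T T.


A^T A = [[25, 28], [28, 32]]
trace(A^T A) = 57, det(A^T A) = 16
discriminant = 57^2 - 4*16 = 3185
Largest eigenvalue of A^T A = (trace + sqrt(disc))/2 = 56.7179
||T|| = sqrt(56.7179) = 7.5311

7.5311


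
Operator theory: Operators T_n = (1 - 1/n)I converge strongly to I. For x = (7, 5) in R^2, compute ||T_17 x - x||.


T_17 x - x = (1 - 1/17)x - x = -x/17
||x|| = sqrt(74) = 8.6023
||T_17 x - x|| = ||x||/17 = 8.6023/17 = 0.5060

0.5060


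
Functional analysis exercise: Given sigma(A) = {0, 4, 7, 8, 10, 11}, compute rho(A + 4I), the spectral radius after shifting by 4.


Spectrum of A + 4I = {4, 8, 11, 12, 14, 15}
Spectral radius = max |lambda| over the shifted spectrum
= max(4, 8, 11, 12, 14, 15) = 15

15


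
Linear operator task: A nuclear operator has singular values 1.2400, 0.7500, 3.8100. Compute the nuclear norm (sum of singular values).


The nuclear norm is the sum of all singular values.
||T||_1 = 1.2400 + 0.7500 + 3.8100
= 5.8000

5.8000


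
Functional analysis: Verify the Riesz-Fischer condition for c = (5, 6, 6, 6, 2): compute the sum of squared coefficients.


sum |c_n|^2 = 5^2 + 6^2 + 6^2 + 6^2 + 2^2
= 25 + 36 + 36 + 36 + 4
= 137

137


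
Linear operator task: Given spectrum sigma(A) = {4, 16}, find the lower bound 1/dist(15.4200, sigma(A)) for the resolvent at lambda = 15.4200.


dist(15.4200, {4, 16}) = min(|15.4200 - 4|, |15.4200 - 16|)
= min(11.4200, 0.5800) = 0.5800
Resolvent bound = 1/0.5800 = 1.7241

1.7241


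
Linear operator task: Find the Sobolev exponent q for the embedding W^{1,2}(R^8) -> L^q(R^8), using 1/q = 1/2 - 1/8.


Using the Sobolev embedding formula: 1/q = 1/p - k/n
1/q = 1/2 - 1/8 = 3/8
q = 1/(3/8) = 8/3 = 2.6667

2.6667


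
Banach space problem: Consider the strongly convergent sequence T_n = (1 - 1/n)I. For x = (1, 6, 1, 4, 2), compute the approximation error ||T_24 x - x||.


T_24 x - x = (1 - 1/24)x - x = -x/24
||x|| = sqrt(58) = 7.6158
||T_24 x - x|| = ||x||/24 = 7.6158/24 = 0.3173

0.3173


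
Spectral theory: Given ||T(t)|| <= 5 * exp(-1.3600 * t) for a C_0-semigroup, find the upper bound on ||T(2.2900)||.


||T(2.2900)|| <= 5 * exp(-1.3600 * 2.2900)
= 5 * exp(-3.1144)
= 5 * 0.0444
= 0.2220

0.2220


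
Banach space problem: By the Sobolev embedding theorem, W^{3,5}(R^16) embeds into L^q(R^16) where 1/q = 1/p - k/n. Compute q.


Using the Sobolev embedding formula: 1/q = 1/p - k/n
1/q = 1/5 - 3/16 = 1/80
q = 1/(1/80) = 80

80.0000


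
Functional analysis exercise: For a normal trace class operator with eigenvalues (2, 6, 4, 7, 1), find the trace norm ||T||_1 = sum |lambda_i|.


For a normal operator, singular values equal |eigenvalues|.
Trace norm = sum |lambda_i| = 2 + 6 + 4 + 7 + 1
= 20

20


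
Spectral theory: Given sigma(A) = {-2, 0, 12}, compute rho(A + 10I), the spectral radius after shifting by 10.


Spectrum of A + 10I = {8, 10, 22}
Spectral radius = max |lambda| over the shifted spectrum
= max(8, 10, 22) = 22

22


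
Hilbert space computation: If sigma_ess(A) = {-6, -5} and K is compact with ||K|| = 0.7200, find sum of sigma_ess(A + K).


By Weyl's theorem, the essential spectrum is invariant under compact perturbations.
sigma_ess(A + K) = sigma_ess(A) = {-6, -5}
Sum = -6 + -5 = -11

-11


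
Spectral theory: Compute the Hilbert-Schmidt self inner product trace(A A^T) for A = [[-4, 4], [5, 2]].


trace(A * A^T) = sum of squares of all entries
= (-4)^2 + 4^2 + 5^2 + 2^2
= 16 + 16 + 25 + 4
= 61

61


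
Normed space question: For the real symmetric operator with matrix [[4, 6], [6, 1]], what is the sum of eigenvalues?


For a self-adjoint (symmetric) matrix, the eigenvalues are real.
The sum of eigenvalues equals the trace of the matrix.
trace = 4 + 1 = 5

5


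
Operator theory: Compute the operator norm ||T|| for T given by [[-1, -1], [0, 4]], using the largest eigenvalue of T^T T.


A^T A = [[1, 1], [1, 17]]
trace(A^T A) = 18, det(A^T A) = 16
discriminant = 18^2 - 4*16 = 260
Largest eigenvalue of A^T A = (trace + sqrt(disc))/2 = 17.0623
||T|| = sqrt(17.0623) = 4.1306

4.1306


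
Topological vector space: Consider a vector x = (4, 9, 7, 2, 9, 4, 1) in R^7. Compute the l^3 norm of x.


The l^3 norm = (sum |x_i|^3)^(1/3)
Sum of 3th powers = 64 + 729 + 343 + 8 + 729 + 64 + 1 = 1938
||x||_3 = (1938)^(1/3) = 12.4676

12.4676


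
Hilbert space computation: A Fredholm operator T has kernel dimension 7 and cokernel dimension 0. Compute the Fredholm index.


The Fredholm index is defined as ind(T) = dim(ker T) - dim(coker T)
= 7 - 0
= 7

7


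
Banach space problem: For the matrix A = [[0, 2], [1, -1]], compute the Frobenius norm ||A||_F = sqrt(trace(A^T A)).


||A||_F^2 = sum a_ij^2
= 0^2 + 2^2 + 1^2 + (-1)^2
= 0 + 4 + 1 + 1 = 6
||A||_F = sqrt(6) = 2.4495

2.4495


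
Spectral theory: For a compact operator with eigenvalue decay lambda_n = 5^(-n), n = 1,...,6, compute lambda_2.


The eigenvalue formula gives lambda_2 = 1/5^2
= 1/25
= 0.0400

0.0400


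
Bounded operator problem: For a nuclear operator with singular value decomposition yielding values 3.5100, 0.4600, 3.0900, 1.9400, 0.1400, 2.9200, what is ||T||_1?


The nuclear norm is the sum of all singular values.
||T||_1 = 3.5100 + 0.4600 + 3.0900 + 1.9400 + 0.1400 + 2.9200
= 12.0600

12.0600


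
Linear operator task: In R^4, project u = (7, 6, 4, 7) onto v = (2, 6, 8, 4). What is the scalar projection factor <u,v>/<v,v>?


Computing <u,v> = 7*2 + 6*6 + 4*8 + 7*4 = 110
Computing <v,v> = 2^2 + 6^2 + 8^2 + 4^2 = 120
Projection coefficient = 110/120 = 0.9167

0.9167


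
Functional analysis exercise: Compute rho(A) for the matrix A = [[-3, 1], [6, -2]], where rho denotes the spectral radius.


For a 2x2 matrix, eigenvalues satisfy lambda^2 - (trace)*lambda + det = 0
trace = -3 + -2 = -5
det = -3*-2 - 1*6 = 0
discriminant = (-5)^2 - 4*(0) = 25
spectral radius = max |eigenvalue| = 5.0000

5.0000


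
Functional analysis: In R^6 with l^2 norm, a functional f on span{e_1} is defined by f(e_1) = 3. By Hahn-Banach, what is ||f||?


The norm of f is given by ||f|| = sup_{||x||=1} |f(x)|.
On span{e_1}, ||e_1|| = 1, so ||f|| = |f(e_1)| / ||e_1||
= |3| / 1 = 3.0000

3.0000


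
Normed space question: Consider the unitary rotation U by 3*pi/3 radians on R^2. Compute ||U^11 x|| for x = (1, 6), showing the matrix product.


U is a rotation by theta = 3*pi/3
U^11 = rotation by 11*theta = 33*pi/3 = 3*pi/3 (mod 2*pi)
cos(3*pi/3) = -1.0000, sin(3*pi/3) = 0.0000
U^11 x = (-1.0000 * 1 - 0.0000 * 6, 0.0000 * 1 + -1.0000 * 6)
= (-1.0000, -6.0000)
||U^11 x|| = sqrt((-1.0000)^2 + (-6.0000)^2) = sqrt(37.0000) = 6.0828

6.0828


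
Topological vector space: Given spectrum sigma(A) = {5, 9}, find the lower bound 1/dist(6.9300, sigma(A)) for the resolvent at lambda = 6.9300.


dist(6.9300, {5, 9}) = min(|6.9300 - 5|, |6.9300 - 9|)
= min(1.9300, 2.0700) = 1.9300
Resolvent bound = 1/1.9300 = 0.5181

0.5181


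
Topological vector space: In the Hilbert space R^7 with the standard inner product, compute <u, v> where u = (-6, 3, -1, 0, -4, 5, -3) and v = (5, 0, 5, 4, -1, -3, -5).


Computing the standard inner product <u, v> = sum u_i * v_i
= -6*5 + 3*0 + -1*5 + 0*4 + -4*-1 + 5*-3 + -3*-5
= -30 + 0 + -5 + 0 + 4 + -15 + 15
= -31

-31


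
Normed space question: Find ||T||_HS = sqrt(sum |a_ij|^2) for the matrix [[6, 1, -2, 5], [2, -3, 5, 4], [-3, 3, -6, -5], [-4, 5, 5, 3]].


The Hilbert-Schmidt norm is sqrt(sum of squares of all entries).
Sum of squares = 6^2 + 1^2 + (-2)^2 + 5^2 + 2^2 + (-3)^2 + 5^2 + 4^2 + (-3)^2 + 3^2 + (-6)^2 + (-5)^2 + (-4)^2 + 5^2 + 5^2 + 3^2
= 36 + 1 + 4 + 25 + 4 + 9 + 25 + 16 + 9 + 9 + 36 + 25 + 16 + 25 + 25 + 9 = 274
||T||_HS = sqrt(274) = 16.5529

16.5529


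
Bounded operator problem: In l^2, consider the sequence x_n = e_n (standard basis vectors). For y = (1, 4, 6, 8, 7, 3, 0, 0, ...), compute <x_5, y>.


x_5 = e_5 is the standard basis vector with 1 in position 5.
<x_5, y> = y_5 = 7
As n -> infinity, <x_n, y> -> 0, confirming weak convergence of (x_n) to 0.

7


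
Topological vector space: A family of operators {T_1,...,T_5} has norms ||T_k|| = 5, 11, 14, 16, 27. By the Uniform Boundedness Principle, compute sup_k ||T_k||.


By the Uniform Boundedness Principle, the supremum of norms is finite.
sup_k ||T_k|| = max(5, 11, 14, 16, 27) = 27

27


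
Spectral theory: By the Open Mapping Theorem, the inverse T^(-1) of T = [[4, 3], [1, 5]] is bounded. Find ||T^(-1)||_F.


det(T) = 4*5 - 3*1 = 17
T^(-1) = (1/17) * [[5, -3], [-1, 4]] = [[0.2941, -0.1765], [-0.0588, 0.2353]]
||T^(-1)||_F^2 = 0.2941^2 + (-0.1765)^2 + (-0.0588)^2 + 0.2353^2 = 0.1765
||T^(-1)||_F = sqrt(0.1765) = 0.4201

0.4201


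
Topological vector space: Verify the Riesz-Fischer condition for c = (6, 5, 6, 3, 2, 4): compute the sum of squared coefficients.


sum |c_n|^2 = 6^2 + 5^2 + 6^2 + 3^2 + 2^2 + 4^2
= 36 + 25 + 36 + 9 + 4 + 16
= 126

126


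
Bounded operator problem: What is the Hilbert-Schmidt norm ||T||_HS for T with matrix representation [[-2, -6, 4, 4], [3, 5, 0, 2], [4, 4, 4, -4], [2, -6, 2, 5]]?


The Hilbert-Schmidt norm is sqrt(sum of squares of all entries).
Sum of squares = (-2)^2 + (-6)^2 + 4^2 + 4^2 + 3^2 + 5^2 + 0^2 + 2^2 + 4^2 + 4^2 + 4^2 + (-4)^2 + 2^2 + (-6)^2 + 2^2 + 5^2
= 4 + 36 + 16 + 16 + 9 + 25 + 0 + 4 + 16 + 16 + 16 + 16 + 4 + 36 + 4 + 25 = 243
||T||_HS = sqrt(243) = 15.5885

15.5885


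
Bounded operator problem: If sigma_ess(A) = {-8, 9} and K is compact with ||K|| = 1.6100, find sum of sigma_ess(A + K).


By Weyl's theorem, the essential spectrum is invariant under compact perturbations.
sigma_ess(A + K) = sigma_ess(A) = {-8, 9}
Sum = -8 + 9 = 1

1


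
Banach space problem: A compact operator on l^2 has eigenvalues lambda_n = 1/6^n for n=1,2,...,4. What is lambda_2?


The eigenvalue formula gives lambda_2 = 1/6^2
= 1/36
= 0.0278

0.0278


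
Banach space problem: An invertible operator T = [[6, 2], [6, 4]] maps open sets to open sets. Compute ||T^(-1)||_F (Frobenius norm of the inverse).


det(T) = 6*4 - 2*6 = 12
T^(-1) = (1/12) * [[4, -2], [-6, 6]] = [[0.3333, -0.1667], [-0.5000, 0.5000]]
||T^(-1)||_F^2 = 0.3333^2 + (-0.1667)^2 + (-0.5000)^2 + 0.5000^2 = 0.6389
||T^(-1)||_F = sqrt(0.6389) = 0.7993

0.7993


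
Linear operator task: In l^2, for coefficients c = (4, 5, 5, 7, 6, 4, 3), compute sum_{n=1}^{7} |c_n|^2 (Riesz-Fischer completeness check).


sum |c_n|^2 = 4^2 + 5^2 + 5^2 + 7^2 + 6^2 + 4^2 + 3^2
= 16 + 25 + 25 + 49 + 36 + 16 + 9
= 176

176


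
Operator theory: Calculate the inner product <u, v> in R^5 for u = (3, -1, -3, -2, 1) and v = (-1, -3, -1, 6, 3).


Computing the standard inner product <u, v> = sum u_i * v_i
= 3*-1 + -1*-3 + -3*-1 + -2*6 + 1*3
= -3 + 3 + 3 + -12 + 3
= -6

-6


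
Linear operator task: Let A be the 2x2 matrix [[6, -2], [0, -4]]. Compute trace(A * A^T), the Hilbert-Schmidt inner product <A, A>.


trace(A * A^T) = sum of squares of all entries
= 6^2 + (-2)^2 + 0^2 + (-4)^2
= 36 + 4 + 0 + 16
= 56

56


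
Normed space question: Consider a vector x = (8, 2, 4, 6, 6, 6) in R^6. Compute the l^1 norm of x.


The l^1 norm equals the sum of absolute values of all components.
||x||_1 = 8 + 2 + 4 + 6 + 6 + 6
= 32

32.0000


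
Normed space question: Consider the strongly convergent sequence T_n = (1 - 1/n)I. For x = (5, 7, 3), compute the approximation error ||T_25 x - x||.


T_25 x - x = (1 - 1/25)x - x = -x/25
||x|| = sqrt(83) = 9.1104
||T_25 x - x|| = ||x||/25 = 9.1104/25 = 0.3644

0.3644


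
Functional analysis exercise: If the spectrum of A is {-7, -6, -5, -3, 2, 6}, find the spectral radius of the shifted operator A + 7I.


Spectrum of A + 7I = {0, 1, 2, 4, 9, 13}
Spectral radius = max |lambda| over the shifted spectrum
= max(0, 1, 2, 4, 9, 13) = 13

13


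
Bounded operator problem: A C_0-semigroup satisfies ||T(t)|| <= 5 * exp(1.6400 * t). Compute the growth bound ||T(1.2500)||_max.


||T(1.2500)|| <= 5 * exp(1.6400 * 1.2500)
= 5 * exp(2.0500)
= 5 * 7.7679
= 38.8395

38.8395


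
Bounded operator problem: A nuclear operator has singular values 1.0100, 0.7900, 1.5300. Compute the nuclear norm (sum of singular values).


The nuclear norm is the sum of all singular values.
||T||_1 = 1.0100 + 0.7900 + 1.5300
= 3.3300

3.3300


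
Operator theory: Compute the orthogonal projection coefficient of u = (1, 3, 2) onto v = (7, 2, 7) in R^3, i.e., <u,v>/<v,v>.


Computing <u,v> = 1*7 + 3*2 + 2*7 = 27
Computing <v,v> = 7^2 + 2^2 + 7^2 = 102
Projection coefficient = 27/102 = 0.2647

0.2647


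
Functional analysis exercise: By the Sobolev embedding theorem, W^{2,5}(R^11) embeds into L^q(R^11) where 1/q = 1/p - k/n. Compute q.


Using the Sobolev embedding formula: 1/q = 1/p - k/n
1/q = 1/5 - 2/11 = 1/55
q = 1/(1/55) = 55

55.0000


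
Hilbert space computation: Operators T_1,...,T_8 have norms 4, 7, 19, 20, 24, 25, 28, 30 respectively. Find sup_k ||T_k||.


By the Uniform Boundedness Principle, the supremum of norms is finite.
sup_k ||T_k|| = max(4, 7, 19, 20, 24, 25, 28, 30) = 30

30


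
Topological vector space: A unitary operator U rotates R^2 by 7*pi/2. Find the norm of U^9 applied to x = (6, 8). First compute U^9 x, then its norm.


U is a rotation by theta = 7*pi/2
U^9 = rotation by 9*theta = 63*pi/2 = 3*pi/2 (mod 2*pi)
cos(3*pi/2) = 0.0000, sin(3*pi/2) = -1.0000
U^9 x = (0.0000 * 6 - -1.0000 * 8, -1.0000 * 6 + 0.0000 * 8)
= (8.0000, -6.0000)
||U^9 x|| = sqrt(8.0000^2 + (-6.0000)^2) = sqrt(100.0000) = 10.0000

10.0000


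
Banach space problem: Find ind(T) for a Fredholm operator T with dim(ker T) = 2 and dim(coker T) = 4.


The Fredholm index is defined as ind(T) = dim(ker T) - dim(coker T)
= 2 - 4
= -2

-2


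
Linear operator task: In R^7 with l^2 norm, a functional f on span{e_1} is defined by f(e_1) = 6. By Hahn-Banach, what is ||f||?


The norm of f is given by ||f|| = sup_{||x||=1} |f(x)|.
On span{e_1}, ||e_1|| = 1, so ||f|| = |f(e_1)| / ||e_1||
= |6| / 1 = 6.0000

6.0000


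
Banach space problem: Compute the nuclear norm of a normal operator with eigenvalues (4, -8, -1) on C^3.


For a normal operator, singular values equal |eigenvalues|.
Trace norm = sum |lambda_i| = 4 + 8 + 1
= 13

13


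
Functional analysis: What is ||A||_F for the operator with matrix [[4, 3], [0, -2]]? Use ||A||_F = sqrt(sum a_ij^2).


||A||_F^2 = sum a_ij^2
= 4^2 + 3^2 + 0^2 + (-2)^2
= 16 + 9 + 0 + 4 = 29
||A||_F = sqrt(29) = 5.3852

5.3852


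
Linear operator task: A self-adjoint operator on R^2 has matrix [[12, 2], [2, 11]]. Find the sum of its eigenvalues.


For a self-adjoint (symmetric) matrix, the eigenvalues are real.
The sum of eigenvalues equals the trace of the matrix.
trace = 12 + 11 = 23

23


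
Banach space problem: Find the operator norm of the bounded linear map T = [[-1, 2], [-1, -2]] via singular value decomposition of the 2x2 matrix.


A^T A = [[2, 0], [0, 8]]
trace(A^T A) = 10, det(A^T A) = 16
discriminant = 10^2 - 4*16 = 36
Largest eigenvalue of A^T A = (trace + sqrt(disc))/2 = 8.0000
||T|| = sqrt(8.0000) = 2.8284

2.8284


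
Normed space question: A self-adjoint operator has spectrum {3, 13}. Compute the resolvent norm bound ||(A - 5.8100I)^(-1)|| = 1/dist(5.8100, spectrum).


dist(5.8100, {3, 13}) = min(|5.8100 - 3|, |5.8100 - 13|)
= min(2.8100, 7.1900) = 2.8100
Resolvent bound = 1/2.8100 = 0.3559

0.3559


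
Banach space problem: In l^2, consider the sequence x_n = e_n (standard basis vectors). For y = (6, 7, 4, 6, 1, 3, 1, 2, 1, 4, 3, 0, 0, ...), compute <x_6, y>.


x_6 = e_6 is the standard basis vector with 1 in position 6.
<x_6, y> = y_6 = 3
As n -> infinity, <x_n, y> -> 0, confirming weak convergence of (x_n) to 0.

3


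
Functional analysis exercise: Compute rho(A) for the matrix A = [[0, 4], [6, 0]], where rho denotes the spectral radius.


For a 2x2 matrix, eigenvalues satisfy lambda^2 - (trace)*lambda + det = 0
trace = 0 + 0 = 0
det = 0*0 - 4*6 = -24
discriminant = 0^2 - 4*(-24) = 96
spectral radius = max |eigenvalue| = 4.8990

4.8990


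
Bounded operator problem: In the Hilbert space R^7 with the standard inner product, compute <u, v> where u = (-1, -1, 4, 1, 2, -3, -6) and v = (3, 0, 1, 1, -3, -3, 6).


Computing the standard inner product <u, v> = sum u_i * v_i
= -1*3 + -1*0 + 4*1 + 1*1 + 2*-3 + -3*-3 + -6*6
= -3 + 0 + 4 + 1 + -6 + 9 + -36
= -31

-31


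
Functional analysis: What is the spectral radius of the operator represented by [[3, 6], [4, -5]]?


For a 2x2 matrix, eigenvalues satisfy lambda^2 - (trace)*lambda + det = 0
trace = 3 + -5 = -2
det = 3*-5 - 6*4 = -39
discriminant = (-2)^2 - 4*(-39) = 160
spectral radius = max |eigenvalue| = 7.3246

7.3246


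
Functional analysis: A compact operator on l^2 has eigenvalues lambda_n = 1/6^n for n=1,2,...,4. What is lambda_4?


The eigenvalue formula gives lambda_4 = 1/6^4
= 1/1296
= 7.7160e-04

7.7160e-04


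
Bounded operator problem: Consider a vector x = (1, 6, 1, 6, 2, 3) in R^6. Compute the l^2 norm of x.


The l^2 norm = (sum |x_i|^2)^(1/2)
Sum of 2th powers = 1 + 36 + 1 + 36 + 4 + 9 = 87
||x||_2 = (87)^(1/2) = 9.3274

9.3274


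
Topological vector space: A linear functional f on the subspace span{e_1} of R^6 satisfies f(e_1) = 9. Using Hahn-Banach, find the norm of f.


The norm of f is given by ||f|| = sup_{||x||=1} |f(x)|.
On span{e_1}, ||e_1|| = 1, so ||f|| = |f(e_1)| / ||e_1||
= |9| / 1 = 9.0000

9.0000


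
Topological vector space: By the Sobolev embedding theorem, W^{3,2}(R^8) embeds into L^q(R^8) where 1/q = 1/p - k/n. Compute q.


Using the Sobolev embedding formula: 1/q = 1/p - k/n
1/q = 1/2 - 3/8 = 1/8
q = 1/(1/8) = 8

8.0000


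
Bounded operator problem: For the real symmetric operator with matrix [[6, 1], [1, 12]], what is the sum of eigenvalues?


For a self-adjoint (symmetric) matrix, the eigenvalues are real.
The sum of eigenvalues equals the trace of the matrix.
trace = 6 + 12 = 18

18


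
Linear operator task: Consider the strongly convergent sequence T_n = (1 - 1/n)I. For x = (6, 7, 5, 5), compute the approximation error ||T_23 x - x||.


T_23 x - x = (1 - 1/23)x - x = -x/23
||x|| = sqrt(135) = 11.6190
||T_23 x - x|| = ||x||/23 = 11.6190/23 = 0.5052

0.5052


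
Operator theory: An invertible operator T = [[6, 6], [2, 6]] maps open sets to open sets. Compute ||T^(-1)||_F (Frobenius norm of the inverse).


det(T) = 6*6 - 6*2 = 24
T^(-1) = (1/24) * [[6, -6], [-2, 6]] = [[0.2500, -0.2500], [-0.0833, 0.2500]]
||T^(-1)||_F^2 = 0.2500^2 + (-0.2500)^2 + (-0.0833)^2 + 0.2500^2 = 0.1944
||T^(-1)||_F = sqrt(0.1944) = 0.4410

0.4410


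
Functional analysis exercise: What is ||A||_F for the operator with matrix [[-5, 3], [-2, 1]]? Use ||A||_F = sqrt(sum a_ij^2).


||A||_F^2 = sum a_ij^2
= (-5)^2 + 3^2 + (-2)^2 + 1^2
= 25 + 9 + 4 + 1 = 39
||A||_F = sqrt(39) = 6.2450

6.2450


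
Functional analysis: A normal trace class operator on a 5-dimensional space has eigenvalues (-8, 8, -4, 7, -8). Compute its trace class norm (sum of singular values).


For a normal operator, singular values equal |eigenvalues|.
Trace norm = sum |lambda_i| = 8 + 8 + 4 + 7 + 8
= 35

35


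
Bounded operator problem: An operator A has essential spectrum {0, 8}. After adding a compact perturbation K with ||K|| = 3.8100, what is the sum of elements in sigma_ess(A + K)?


By Weyl's theorem, the essential spectrum is invariant under compact perturbations.
sigma_ess(A + K) = sigma_ess(A) = {0, 8}
Sum = 0 + 8 = 8

8


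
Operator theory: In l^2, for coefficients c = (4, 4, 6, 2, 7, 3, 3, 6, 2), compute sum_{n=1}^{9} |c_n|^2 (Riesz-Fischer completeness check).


sum |c_n|^2 = 4^2 + 4^2 + 6^2 + 2^2 + 7^2 + 3^2 + 3^2 + 6^2 + 2^2
= 16 + 16 + 36 + 4 + 49 + 9 + 9 + 36 + 4
= 179

179


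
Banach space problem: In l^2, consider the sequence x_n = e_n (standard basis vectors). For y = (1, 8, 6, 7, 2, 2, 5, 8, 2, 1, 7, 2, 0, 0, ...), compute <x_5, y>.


x_5 = e_5 is the standard basis vector with 1 in position 5.
<x_5, y> = y_5 = 2
As n -> infinity, <x_n, y> -> 0, confirming weak convergence of (x_n) to 0.

2


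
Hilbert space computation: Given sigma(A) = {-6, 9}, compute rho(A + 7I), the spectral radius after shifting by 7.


Spectrum of A + 7I = {1, 16}
Spectral radius = max |lambda| over the shifted spectrum
= max(1, 16) = 16

16


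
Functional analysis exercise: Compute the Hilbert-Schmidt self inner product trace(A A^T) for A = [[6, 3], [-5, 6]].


trace(A * A^T) = sum of squares of all entries
= 6^2 + 3^2 + (-5)^2 + 6^2
= 36 + 9 + 25 + 36
= 106

106


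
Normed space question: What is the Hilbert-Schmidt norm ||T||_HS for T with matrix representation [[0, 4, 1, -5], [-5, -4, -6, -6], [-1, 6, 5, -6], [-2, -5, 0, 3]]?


The Hilbert-Schmidt norm is sqrt(sum of squares of all entries).
Sum of squares = 0^2 + 4^2 + 1^2 + (-5)^2 + (-5)^2 + (-4)^2 + (-6)^2 + (-6)^2 + (-1)^2 + 6^2 + 5^2 + (-6)^2 + (-2)^2 + (-5)^2 + 0^2 + 3^2
= 0 + 16 + 1 + 25 + 25 + 16 + 36 + 36 + 1 + 36 + 25 + 36 + 4 + 25 + 0 + 9 = 291
||T||_HS = sqrt(291) = 17.0587

17.0587


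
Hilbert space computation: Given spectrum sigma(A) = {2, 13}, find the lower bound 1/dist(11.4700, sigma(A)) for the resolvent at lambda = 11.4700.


dist(11.4700, {2, 13}) = min(|11.4700 - 2|, |11.4700 - 13|)
= min(9.4700, 1.5300) = 1.5300
Resolvent bound = 1/1.5300 = 0.6536

0.6536


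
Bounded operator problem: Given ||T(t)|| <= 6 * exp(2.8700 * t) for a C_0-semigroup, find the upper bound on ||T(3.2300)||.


||T(3.2300)|| <= 6 * exp(2.8700 * 3.2300)
= 6 * exp(9.2701)
= 6 * 10615.8134
= 63694.8805

63694.8805


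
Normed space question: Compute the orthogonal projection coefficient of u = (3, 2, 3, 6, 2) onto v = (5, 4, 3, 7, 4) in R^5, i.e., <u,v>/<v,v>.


Computing <u,v> = 3*5 + 2*4 + 3*3 + 6*7 + 2*4 = 82
Computing <v,v> = 5^2 + 4^2 + 3^2 + 7^2 + 4^2 = 115
Projection coefficient = 82/115 = 0.7130

0.7130


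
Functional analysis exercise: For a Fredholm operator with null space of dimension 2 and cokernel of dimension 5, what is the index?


The Fredholm index is defined as ind(T) = dim(ker T) - dim(coker T)
= 2 - 5
= -3

-3


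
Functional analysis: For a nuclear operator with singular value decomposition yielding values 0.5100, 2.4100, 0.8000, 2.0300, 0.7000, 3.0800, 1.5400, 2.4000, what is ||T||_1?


The nuclear norm is the sum of all singular values.
||T||_1 = 0.5100 + 2.4100 + 0.8000 + 2.0300 + 0.7000 + 3.0800 + 1.5400 + 2.4000
= 13.4700

13.4700


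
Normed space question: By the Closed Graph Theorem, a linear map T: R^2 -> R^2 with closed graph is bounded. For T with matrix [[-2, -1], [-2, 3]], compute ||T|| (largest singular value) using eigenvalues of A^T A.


A^T A = [[8, -4], [-4, 10]]
trace(A^T A) = 18, det(A^T A) = 64
discriminant = 18^2 - 4*64 = 68
Largest eigenvalue of A^T A = (trace + sqrt(disc))/2 = 13.1231
||T|| = sqrt(13.1231) = 3.6226

3.6226


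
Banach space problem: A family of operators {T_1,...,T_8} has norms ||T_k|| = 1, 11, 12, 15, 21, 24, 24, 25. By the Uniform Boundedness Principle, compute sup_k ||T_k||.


By the Uniform Boundedness Principle, the supremum of norms is finite.
sup_k ||T_k|| = max(1, 11, 12, 15, 21, 24, 24, 25) = 25

25


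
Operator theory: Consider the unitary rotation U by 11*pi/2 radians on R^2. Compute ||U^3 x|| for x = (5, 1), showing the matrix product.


U is a rotation by theta = 11*pi/2
U^3 = rotation by 3*theta = 33*pi/2 = 1*pi/2 (mod 2*pi)
cos(1*pi/2) = 0.0000, sin(1*pi/2) = 1.0000
U^3 x = (0.0000 * 5 - 1.0000 * 1, 1.0000 * 5 + 0.0000 * 1)
= (-1.0000, 5.0000)
||U^3 x|| = sqrt((-1.0000)^2 + 5.0000^2) = sqrt(26.0000) = 5.0990

5.0990


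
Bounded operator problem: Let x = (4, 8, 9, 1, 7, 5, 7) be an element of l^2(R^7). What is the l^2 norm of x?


The l^2 norm = (sum |x_i|^2)^(1/2)
Sum of 2th powers = 16 + 64 + 81 + 1 + 49 + 25 + 49 = 285
||x||_2 = (285)^(1/2) = 16.8819

16.8819


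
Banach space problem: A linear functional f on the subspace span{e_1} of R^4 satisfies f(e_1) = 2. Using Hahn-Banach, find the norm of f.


The norm of f is given by ||f|| = sup_{||x||=1} |f(x)|.
On span{e_1}, ||e_1|| = 1, so ||f|| = |f(e_1)| / ||e_1||
= |2| / 1 = 2.0000

2.0000


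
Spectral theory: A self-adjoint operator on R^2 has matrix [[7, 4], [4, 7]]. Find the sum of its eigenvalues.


For a self-adjoint (symmetric) matrix, the eigenvalues are real.
The sum of eigenvalues equals the trace of the matrix.
trace = 7 + 7 = 14

14


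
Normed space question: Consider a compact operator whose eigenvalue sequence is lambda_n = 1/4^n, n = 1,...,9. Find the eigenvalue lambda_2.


The eigenvalue formula gives lambda_2 = 1/4^2
= 1/16
= 0.0625

0.0625


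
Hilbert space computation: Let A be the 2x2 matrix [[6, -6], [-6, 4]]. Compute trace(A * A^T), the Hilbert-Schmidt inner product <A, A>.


trace(A * A^T) = sum of squares of all entries
= 6^2 + (-6)^2 + (-6)^2 + 4^2
= 36 + 36 + 36 + 16
= 124

124


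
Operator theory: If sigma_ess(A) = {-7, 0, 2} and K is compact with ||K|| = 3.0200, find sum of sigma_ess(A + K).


By Weyl's theorem, the essential spectrum is invariant under compact perturbations.
sigma_ess(A + K) = sigma_ess(A) = {-7, 0, 2}
Sum = -7 + 0 + 2 = -5

-5


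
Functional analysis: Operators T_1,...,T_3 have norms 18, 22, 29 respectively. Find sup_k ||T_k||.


By the Uniform Boundedness Principle, the supremum of norms is finite.
sup_k ||T_k|| = max(18, 22, 29) = 29

29


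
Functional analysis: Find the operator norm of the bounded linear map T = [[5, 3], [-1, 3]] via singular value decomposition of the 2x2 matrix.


A^T A = [[26, 12], [12, 18]]
trace(A^T A) = 44, det(A^T A) = 324
discriminant = 44^2 - 4*324 = 640
Largest eigenvalue of A^T A = (trace + sqrt(disc))/2 = 34.6491
||T|| = sqrt(34.6491) = 5.8863

5.8863


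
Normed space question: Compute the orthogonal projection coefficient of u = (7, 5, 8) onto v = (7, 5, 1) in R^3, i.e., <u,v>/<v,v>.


Computing <u,v> = 7*7 + 5*5 + 8*1 = 82
Computing <v,v> = 7^2 + 5^2 + 1^2 = 75
Projection coefficient = 82/75 = 1.0933

1.0933


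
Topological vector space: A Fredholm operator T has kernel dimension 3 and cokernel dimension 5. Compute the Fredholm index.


The Fredholm index is defined as ind(T) = dim(ker T) - dim(coker T)
= 3 - 5
= -2

-2


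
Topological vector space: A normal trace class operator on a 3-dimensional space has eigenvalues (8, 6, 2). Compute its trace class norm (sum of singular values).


For a normal operator, singular values equal |eigenvalues|.
Trace norm = sum |lambda_i| = 8 + 6 + 2
= 16

16


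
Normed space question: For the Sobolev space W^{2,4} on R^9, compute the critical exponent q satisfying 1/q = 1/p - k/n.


Using the Sobolev embedding formula: 1/q = 1/p - k/n
1/q = 1/4 - 2/9 = 1/36
q = 1/(1/36) = 36

36.0000


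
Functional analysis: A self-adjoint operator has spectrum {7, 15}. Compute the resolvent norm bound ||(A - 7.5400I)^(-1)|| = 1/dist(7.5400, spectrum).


dist(7.5400, {7, 15}) = min(|7.5400 - 7|, |7.5400 - 15|)
= min(0.5400, 7.4600) = 0.5400
Resolvent bound = 1/0.5400 = 1.8519

1.8519


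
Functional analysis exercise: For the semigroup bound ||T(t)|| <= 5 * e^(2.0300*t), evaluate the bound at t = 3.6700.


||T(3.6700)|| <= 5 * exp(2.0300 * 3.6700)
= 5 * exp(7.4501)
= 5 * 1720.0351
= 8600.1757

8600.1757


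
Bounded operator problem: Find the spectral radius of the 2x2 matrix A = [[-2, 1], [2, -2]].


For a 2x2 matrix, eigenvalues satisfy lambda^2 - (trace)*lambda + det = 0
trace = -2 + -2 = -4
det = -2*-2 - 1*2 = 2
discriminant = (-4)^2 - 4*(2) = 8
spectral radius = max |eigenvalue| = 3.4142

3.4142


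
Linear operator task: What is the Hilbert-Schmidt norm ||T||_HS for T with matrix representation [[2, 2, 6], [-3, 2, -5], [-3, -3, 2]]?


The Hilbert-Schmidt norm is sqrt(sum of squares of all entries).
Sum of squares = 2^2 + 2^2 + 6^2 + (-3)^2 + 2^2 + (-5)^2 + (-3)^2 + (-3)^2 + 2^2
= 4 + 4 + 36 + 9 + 4 + 25 + 9 + 9 + 4 = 104
||T||_HS = sqrt(104) = 10.1980

10.1980


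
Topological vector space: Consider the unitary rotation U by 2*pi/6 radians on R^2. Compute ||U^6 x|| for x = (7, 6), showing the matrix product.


U is a rotation by theta = 2*pi/6
U^6 = rotation by 6*theta = 12*pi/6 = 0*pi/6 (mod 2*pi)
cos(0*pi/6) = 1.0000, sin(0*pi/6) = 0.0000
U^6 x = (1.0000 * 7 - 0.0000 * 6, 0.0000 * 7 + 1.0000 * 6)
= (7.0000, 6.0000)
||U^6 x|| = sqrt(7.0000^2 + 6.0000^2) = sqrt(85.0000) = 9.2195

9.2195


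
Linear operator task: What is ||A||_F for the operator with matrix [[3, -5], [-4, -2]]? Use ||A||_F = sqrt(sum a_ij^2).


||A||_F^2 = sum a_ij^2
= 3^2 + (-5)^2 + (-4)^2 + (-2)^2
= 9 + 25 + 16 + 4 = 54
||A||_F = sqrt(54) = 7.3485

7.3485


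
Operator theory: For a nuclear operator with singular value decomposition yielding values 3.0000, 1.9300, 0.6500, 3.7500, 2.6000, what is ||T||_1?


The nuclear norm is the sum of all singular values.
||T||_1 = 3.0000 + 1.9300 + 0.6500 + 3.7500 + 2.6000
= 11.9300

11.9300


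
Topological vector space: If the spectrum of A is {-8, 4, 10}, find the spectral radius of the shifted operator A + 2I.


Spectrum of A + 2I = {-6, 6, 12}
Spectral radius = max |lambda| over the shifted spectrum
= max(6, 6, 12) = 12

12


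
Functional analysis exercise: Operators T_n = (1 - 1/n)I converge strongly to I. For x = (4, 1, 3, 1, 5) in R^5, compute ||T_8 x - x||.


T_8 x - x = (1 - 1/8)x - x = -x/8
||x|| = sqrt(52) = 7.2111
||T_8 x - x|| = ||x||/8 = 7.2111/8 = 0.9014

0.9014


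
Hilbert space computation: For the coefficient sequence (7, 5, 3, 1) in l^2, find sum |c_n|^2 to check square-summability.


sum |c_n|^2 = 7^2 + 5^2 + 3^2 + 1^2
= 49 + 25 + 9 + 1
= 84

84


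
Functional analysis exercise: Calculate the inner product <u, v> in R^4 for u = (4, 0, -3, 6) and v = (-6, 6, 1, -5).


Computing the standard inner product <u, v> = sum u_i * v_i
= 4*-6 + 0*6 + -3*1 + 6*-5
= -24 + 0 + -3 + -30
= -57

-57


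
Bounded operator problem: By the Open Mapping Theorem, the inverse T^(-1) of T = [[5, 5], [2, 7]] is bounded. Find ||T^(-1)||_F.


det(T) = 5*7 - 5*2 = 25
T^(-1) = (1/25) * [[7, -5], [-2, 5]] = [[0.2800, -0.2000], [-0.0800, 0.2000]]
||T^(-1)||_F^2 = 0.2800^2 + (-0.2000)^2 + (-0.0800)^2 + 0.2000^2 = 0.1648
||T^(-1)||_F = sqrt(0.1648) = 0.4060

0.4060


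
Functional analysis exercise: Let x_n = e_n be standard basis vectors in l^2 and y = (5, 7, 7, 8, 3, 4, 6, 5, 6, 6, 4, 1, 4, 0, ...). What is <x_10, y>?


x_10 = e_10 is the standard basis vector with 1 in position 10.
<x_10, y> = y_10 = 6
As n -> infinity, <x_n, y> -> 0, confirming weak convergence of (x_n) to 0.

6


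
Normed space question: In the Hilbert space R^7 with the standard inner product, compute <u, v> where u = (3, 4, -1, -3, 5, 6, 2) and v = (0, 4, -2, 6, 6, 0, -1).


Computing the standard inner product <u, v> = sum u_i * v_i
= 3*0 + 4*4 + -1*-2 + -3*6 + 5*6 + 6*0 + 2*-1
= 0 + 16 + 2 + -18 + 30 + 0 + -2
= 28

28


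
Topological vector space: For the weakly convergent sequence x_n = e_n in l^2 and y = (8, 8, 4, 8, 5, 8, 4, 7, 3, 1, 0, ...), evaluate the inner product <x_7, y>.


x_7 = e_7 is the standard basis vector with 1 in position 7.
<x_7, y> = y_7 = 4
As n -> infinity, <x_n, y> -> 0, confirming weak convergence of (x_n) to 0.

4


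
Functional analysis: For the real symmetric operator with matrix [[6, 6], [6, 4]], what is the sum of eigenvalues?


For a self-adjoint (symmetric) matrix, the eigenvalues are real.
The sum of eigenvalues equals the trace of the matrix.
trace = 6 + 4 = 10

10


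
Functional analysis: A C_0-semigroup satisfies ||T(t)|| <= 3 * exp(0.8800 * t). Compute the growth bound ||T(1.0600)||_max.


||T(1.0600)|| <= 3 * exp(0.8800 * 1.0600)
= 3 * exp(0.9328)
= 3 * 2.5416
= 7.6248

7.6248


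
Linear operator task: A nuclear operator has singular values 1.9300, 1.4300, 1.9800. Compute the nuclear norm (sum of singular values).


The nuclear norm is the sum of all singular values.
||T||_1 = 1.9300 + 1.4300 + 1.9800
= 5.3400

5.3400


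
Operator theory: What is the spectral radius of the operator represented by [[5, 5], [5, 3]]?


For a 2x2 matrix, eigenvalues satisfy lambda^2 - (trace)*lambda + det = 0
trace = 5 + 3 = 8
det = 5*3 - 5*5 = -10
discriminant = 8^2 - 4*(-10) = 104
spectral radius = max |eigenvalue| = 9.0990

9.0990


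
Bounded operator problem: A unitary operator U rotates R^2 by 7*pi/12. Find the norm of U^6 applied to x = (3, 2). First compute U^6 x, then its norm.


U is a rotation by theta = 7*pi/12
U^6 = rotation by 6*theta = 42*pi/12 = 18*pi/12 (mod 2*pi)
cos(18*pi/12) = 0.0000, sin(18*pi/12) = -1.0000
U^6 x = (0.0000 * 3 - -1.0000 * 2, -1.0000 * 3 + 0.0000 * 2)
= (2.0000, -3.0000)
||U^6 x|| = sqrt(2.0000^2 + (-3.0000)^2) = sqrt(13.0000) = 3.6056

3.6056


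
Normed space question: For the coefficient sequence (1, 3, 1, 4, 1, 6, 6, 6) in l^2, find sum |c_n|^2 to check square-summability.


sum |c_n|^2 = 1^2 + 3^2 + 1^2 + 4^2 + 1^2 + 6^2 + 6^2 + 6^2
= 1 + 9 + 1 + 16 + 1 + 36 + 36 + 36
= 136

136


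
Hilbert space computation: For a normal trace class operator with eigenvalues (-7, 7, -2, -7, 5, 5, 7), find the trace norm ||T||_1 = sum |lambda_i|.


For a normal operator, singular values equal |eigenvalues|.
Trace norm = sum |lambda_i| = 7 + 7 + 2 + 7 + 5 + 5 + 7
= 40

40


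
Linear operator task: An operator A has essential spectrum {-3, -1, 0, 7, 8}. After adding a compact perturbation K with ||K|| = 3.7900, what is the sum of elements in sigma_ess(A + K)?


By Weyl's theorem, the essential spectrum is invariant under compact perturbations.
sigma_ess(A + K) = sigma_ess(A) = {-3, -1, 0, 7, 8}
Sum = -3 + -1 + 0 + 7 + 8 = 11

11


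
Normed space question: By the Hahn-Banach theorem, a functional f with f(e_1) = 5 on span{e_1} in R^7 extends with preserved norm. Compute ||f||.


The norm of f is given by ||f|| = sup_{||x||=1} |f(x)|.
On span{e_1}, ||e_1|| = 1, so ||f|| = |f(e_1)| / ||e_1||
= |5| / 1 = 5.0000

5.0000


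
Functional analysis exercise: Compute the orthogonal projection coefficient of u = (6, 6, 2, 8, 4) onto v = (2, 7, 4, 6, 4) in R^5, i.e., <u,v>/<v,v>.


Computing <u,v> = 6*2 + 6*7 + 2*4 + 8*6 + 4*4 = 126
Computing <v,v> = 2^2 + 7^2 + 4^2 + 6^2 + 4^2 = 121
Projection coefficient = 126/121 = 1.0413

1.0413


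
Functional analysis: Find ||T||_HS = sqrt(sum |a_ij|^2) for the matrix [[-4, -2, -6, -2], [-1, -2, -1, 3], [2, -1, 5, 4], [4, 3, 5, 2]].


The Hilbert-Schmidt norm is sqrt(sum of squares of all entries).
Sum of squares = (-4)^2 + (-2)^2 + (-6)^2 + (-2)^2 + (-1)^2 + (-2)^2 + (-1)^2 + 3^2 + 2^2 + (-1)^2 + 5^2 + 4^2 + 4^2 + 3^2 + 5^2 + 2^2
= 16 + 4 + 36 + 4 + 1 + 4 + 1 + 9 + 4 + 1 + 25 + 16 + 16 + 9 + 25 + 4 = 175
||T||_HS = sqrt(175) = 13.2288

13.2288


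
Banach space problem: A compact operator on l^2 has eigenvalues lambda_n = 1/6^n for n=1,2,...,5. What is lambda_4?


The eigenvalue formula gives lambda_4 = 1/6^4
= 1/1296
= 7.7160e-04

7.7160e-04


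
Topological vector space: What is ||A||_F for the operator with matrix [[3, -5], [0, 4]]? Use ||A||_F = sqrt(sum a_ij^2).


||A||_F^2 = sum a_ij^2
= 3^2 + (-5)^2 + 0^2 + 4^2
= 9 + 25 + 0 + 16 = 50
||A||_F = sqrt(50) = 7.0711

7.0711


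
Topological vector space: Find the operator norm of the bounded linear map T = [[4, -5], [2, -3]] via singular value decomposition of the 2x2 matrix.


A^T A = [[20, -26], [-26, 34]]
trace(A^T A) = 54, det(A^T A) = 4
discriminant = 54^2 - 4*4 = 2900
Largest eigenvalue of A^T A = (trace + sqrt(disc))/2 = 53.9258
||T|| = sqrt(53.9258) = 7.3434

7.3434


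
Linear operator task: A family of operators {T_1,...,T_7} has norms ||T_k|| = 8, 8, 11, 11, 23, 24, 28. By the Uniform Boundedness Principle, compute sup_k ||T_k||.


By the Uniform Boundedness Principle, the supremum of norms is finite.
sup_k ||T_k|| = max(8, 8, 11, 11, 23, 24, 28) = 28

28


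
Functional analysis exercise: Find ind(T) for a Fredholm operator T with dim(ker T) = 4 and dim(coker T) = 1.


The Fredholm index is defined as ind(T) = dim(ker T) - dim(coker T)
= 4 - 1
= 3

3


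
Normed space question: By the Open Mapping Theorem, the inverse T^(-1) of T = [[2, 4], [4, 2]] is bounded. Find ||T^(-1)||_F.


det(T) = 2*2 - 4*4 = -12
T^(-1) = (1/-12) * [[2, -4], [-4, 2]] = [[-0.1667, 0.3333], [0.3333, -0.1667]]
||T^(-1)||_F^2 = (-0.1667)^2 + 0.3333^2 + 0.3333^2 + (-0.1667)^2 = 0.2778
||T^(-1)||_F = sqrt(0.2778) = 0.5270

0.5270


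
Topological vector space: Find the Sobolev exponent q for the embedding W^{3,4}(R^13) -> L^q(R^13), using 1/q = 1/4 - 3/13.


Using the Sobolev embedding formula: 1/q = 1/p - k/n
1/q = 1/4 - 3/13 = 1/52
q = 1/(1/52) = 52

52.0000


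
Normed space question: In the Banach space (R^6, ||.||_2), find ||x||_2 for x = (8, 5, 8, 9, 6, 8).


The l^2 norm = (sum |x_i|^2)^(1/2)
Sum of 2th powers = 64 + 25 + 64 + 81 + 36 + 64 = 334
||x||_2 = (334)^(1/2) = 18.2757

18.2757


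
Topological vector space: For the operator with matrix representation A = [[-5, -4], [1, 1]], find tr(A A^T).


trace(A * A^T) = sum of squares of all entries
= (-5)^2 + (-4)^2 + 1^2 + 1^2
= 25 + 16 + 1 + 1
= 43

43


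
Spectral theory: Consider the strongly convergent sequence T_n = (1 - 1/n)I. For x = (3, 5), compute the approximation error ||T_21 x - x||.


T_21 x - x = (1 - 1/21)x - x = -x/21
||x|| = sqrt(34) = 5.8310
||T_21 x - x|| = ||x||/21 = 5.8310/21 = 0.2777

0.2777


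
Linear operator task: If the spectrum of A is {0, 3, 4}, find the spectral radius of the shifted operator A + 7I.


Spectrum of A + 7I = {7, 10, 11}
Spectral radius = max |lambda| over the shifted spectrum
= max(7, 10, 11) = 11

11


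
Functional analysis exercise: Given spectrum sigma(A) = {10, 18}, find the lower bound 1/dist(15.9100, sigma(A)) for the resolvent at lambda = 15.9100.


dist(15.9100, {10, 18}) = min(|15.9100 - 10|, |15.9100 - 18|)
= min(5.9100, 2.0900) = 2.0900
Resolvent bound = 1/2.0900 = 0.4785

0.4785


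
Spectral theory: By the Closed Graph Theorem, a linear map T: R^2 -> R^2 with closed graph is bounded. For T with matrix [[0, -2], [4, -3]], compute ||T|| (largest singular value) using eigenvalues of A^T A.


A^T A = [[16, -12], [-12, 13]]
trace(A^T A) = 29, det(A^T A) = 64
discriminant = 29^2 - 4*64 = 585
Largest eigenvalue of A^T A = (trace + sqrt(disc))/2 = 26.5934
||T|| = sqrt(26.5934) = 5.1569

5.1569


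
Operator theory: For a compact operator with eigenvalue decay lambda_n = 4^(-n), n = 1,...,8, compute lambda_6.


The eigenvalue formula gives lambda_6 = 1/4^6
= 1/4096
= 2.4414e-04

2.4414e-04


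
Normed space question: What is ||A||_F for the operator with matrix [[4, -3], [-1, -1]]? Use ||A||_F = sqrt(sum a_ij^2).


||A||_F^2 = sum a_ij^2
= 4^2 + (-3)^2 + (-1)^2 + (-1)^2
= 16 + 9 + 1 + 1 = 27
||A||_F = sqrt(27) = 5.1962

5.1962


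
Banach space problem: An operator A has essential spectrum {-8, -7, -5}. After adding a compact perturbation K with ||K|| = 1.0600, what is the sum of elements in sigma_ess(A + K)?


By Weyl's theorem, the essential spectrum is invariant under compact perturbations.
sigma_ess(A + K) = sigma_ess(A) = {-8, -7, -5}
Sum = -8 + -7 + -5 = -20

-20


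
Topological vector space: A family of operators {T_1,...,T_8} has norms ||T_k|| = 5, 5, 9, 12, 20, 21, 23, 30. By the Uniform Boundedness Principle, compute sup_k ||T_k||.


By the Uniform Boundedness Principle, the supremum of norms is finite.
sup_k ||T_k|| = max(5, 5, 9, 12, 20, 21, 23, 30) = 30

30
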